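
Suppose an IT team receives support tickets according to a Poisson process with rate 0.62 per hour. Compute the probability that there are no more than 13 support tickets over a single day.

0.3748

Over the interval, μ = 0.62 × 24 = 14.88 (a day = 24 hours).
P(N ≤ 13) = Σ_{j=0}^{13} e^(−μ) μ^j/j! ≈ 0.3748.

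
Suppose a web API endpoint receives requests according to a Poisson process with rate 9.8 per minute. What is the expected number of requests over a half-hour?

294

E[N] = λt = 9.8 × 30 = 294 (a half-hour = 30 minutes).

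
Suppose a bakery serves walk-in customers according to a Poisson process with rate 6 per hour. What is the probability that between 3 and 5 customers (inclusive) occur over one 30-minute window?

Over the interval, μ = 6 × 0.5 = 3 (a 30-minute window = 0.5 hours).
P(3 ≤ N ≤ 5) = Σ_{j=3}^{5} e^(−3) · 3^j/j! ≈ 0.4929.

0.4929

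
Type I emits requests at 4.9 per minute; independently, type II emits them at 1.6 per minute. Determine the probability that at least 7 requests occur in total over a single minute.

Independent Poisson processes superpose: combined rate λ = 4.9 + 1.6 = 6.5 per minute.
So μ = 6.5.
P(N ≥ 7) = 1 − P(N ≤ 6) ≈ 0.4735.

0.4735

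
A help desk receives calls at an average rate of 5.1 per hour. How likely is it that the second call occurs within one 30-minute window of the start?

Over the interval, μ = 5.1 × 0.5 = 2.55 (a 30-minute window = 0.5 hours).
The second arrival falls in the interval iff at least 2 events occur there: P(S_2 ≤ t) = P(N ≥ 2) = 1 − P(N ≤ 1) ≈ 0.7228.

0.7228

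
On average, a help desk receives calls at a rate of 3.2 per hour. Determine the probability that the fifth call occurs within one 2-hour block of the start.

Over the interval, μ = 3.2 × 2 = 6.4 (a 2-hour block = 2 hours).
The fifth arrival falls in the interval iff at least 5 events occur there: P(S_5 ≤ t) = P(N ≥ 5) = 1 − P(N ≤ 4) ≈ 0.7649.

0.7649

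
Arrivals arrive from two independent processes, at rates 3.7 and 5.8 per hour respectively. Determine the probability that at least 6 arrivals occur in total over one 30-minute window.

Independent Poisson processes superpose: combined rate λ = 3.7 + 5.8 = 9.5 per hour.
Over the interval, μ = 9.5 × 0.5 = 4.75 (a 30-minute window = 0.5 hours).
P(N ≥ 6) = 1 − P(N ≤ 5) ≈ 0.3403.

0.3403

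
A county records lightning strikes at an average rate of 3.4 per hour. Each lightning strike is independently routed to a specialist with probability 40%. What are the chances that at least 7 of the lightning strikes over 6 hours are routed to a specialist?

0.7058

Thinning: the lightning strikes that are routed to a specialist themselves form a Poisson process with rate 0.4 × 3.4 = 1.36 per hour.
Over the interval, μ = 1.36 × 6 = 8.16 (6 hours).
P(N ≥ 7) = 1 − P(N ≤ 6) ≈ 0.7058.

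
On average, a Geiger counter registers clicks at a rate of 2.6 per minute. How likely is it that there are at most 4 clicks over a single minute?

0.8774

With mean μ = 2.6 per minute,
P(N ≤ 4) = Σ_{j=0}^{4} e^(−μ) μ^j/j! ≈ 0.8774.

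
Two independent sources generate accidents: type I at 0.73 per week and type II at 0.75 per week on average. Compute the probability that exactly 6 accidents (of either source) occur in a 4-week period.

0.1605

Independent Poisson processes superpose: combined rate λ = 0.73 + 0.75 = 1.48 per week.
Over the interval, μ = 1.48 × 4 = 5.92 (a 4-week period = 4 weeks).
P(N = 6) = e^(−5.92) · 5.92^6/6! ≈ 0.1605.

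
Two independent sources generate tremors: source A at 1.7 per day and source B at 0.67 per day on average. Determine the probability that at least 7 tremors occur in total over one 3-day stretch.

Independent Poisson processes superpose: combined rate λ = 1.7 + 0.67 = 2.37 per day.
Over the interval, μ = 2.37 × 3 = 7.11 (a 3-day stretch = 3 days).
P(N ≥ 7) = 1 − P(N ≤ 6) ≈ 0.5665.

0.5665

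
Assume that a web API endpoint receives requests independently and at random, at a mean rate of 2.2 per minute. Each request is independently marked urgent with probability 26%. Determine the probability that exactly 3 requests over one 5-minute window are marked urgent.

Thinning: the requests that are marked urgent themselves form a Poisson process with rate 0.26 × 2.2 = 0.572 per minute.
Over the interval, μ = 0.572 × 5 = 2.86 (a 5-minute window = 5 minutes).
P(N = 3) = e^(−2.86) · 2.86^3/3! ≈ 0.2233.

0.2233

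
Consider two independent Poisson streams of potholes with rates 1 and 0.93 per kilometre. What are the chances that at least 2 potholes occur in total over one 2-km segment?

0.8976

Independent Poisson processes superpose: combined rate λ = 1 + 0.93 = 1.93 per kilometre.
Over the interval, μ = 1.93 × 2 = 3.86 (a 2-km segment = 2 kilometres).
P(N ≥ 2) = 1 − P(N ≤ 1) ≈ 0.8976.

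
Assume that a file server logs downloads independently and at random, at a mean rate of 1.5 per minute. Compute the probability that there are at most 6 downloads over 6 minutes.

0.2068

Over the interval, μ = 1.5 × 6 = 9 (6 minutes).
P(N ≤ 6) = Σ_{j=0}^{6} e^(−μ) μ^j/j! ≈ 0.2068.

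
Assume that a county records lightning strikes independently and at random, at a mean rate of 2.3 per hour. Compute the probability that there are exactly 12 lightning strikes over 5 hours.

Over the interval, μ = 2.3 × 5 = 11.5 (5 hours).
P(N = 12) = e^(−μ) μ^12/12! = e^(−11.5) · 11.5^12/479001600 ≈ 0.1131.

0.1131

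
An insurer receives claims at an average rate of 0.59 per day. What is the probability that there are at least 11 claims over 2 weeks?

0.2107

Over the interval, μ = 0.59 × 14 = 8.26 (2 weeks = 14 days).
P(N ≥ 11) = 1 − P(N ≤ 10) = 1 − Σ_{j=0}^{10} e^(−μ) μ^j/j! ≈ 0.2107.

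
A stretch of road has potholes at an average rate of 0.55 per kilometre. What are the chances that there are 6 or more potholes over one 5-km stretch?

Over the interval, μ = 0.55 × 5 = 2.75 (a 5-km stretch = 5 kilometres).
P(N ≥ 6) = 1 − P(N ≤ 5) = 1 − Σ_{j=0}^{5} e^(−μ) μ^j/j! ≈ 0.0608.

0.0608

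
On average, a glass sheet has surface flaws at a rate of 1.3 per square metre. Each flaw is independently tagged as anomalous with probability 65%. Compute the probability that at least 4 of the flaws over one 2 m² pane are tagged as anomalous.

0.0917

Thinning: the flaws that are tagged as anomalous themselves form a Poisson process with rate 0.65 × 1.3 = 0.845 per square metre.
Over the interval, μ = 0.845 × 2 = 1.69 (a 2 m² pane = 2 square metres).
P(N ≥ 4) = 1 − P(N ≤ 3) ≈ 0.0917.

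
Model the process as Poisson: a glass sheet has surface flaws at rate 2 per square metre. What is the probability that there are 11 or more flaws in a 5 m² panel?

0.4170

Over the interval, μ = 2 × 5 = 10 (a 5 m² panel = 5 square metres).
P(N ≥ 11) = 1 − P(N ≤ 10) = 1 − Σ_{j=0}^{10} e^(−μ) μ^j/j! ≈ 0.4170.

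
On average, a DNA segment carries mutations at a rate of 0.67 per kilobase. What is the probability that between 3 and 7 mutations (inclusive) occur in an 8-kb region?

0.7290

Over the interval, μ = 0.67 × 8 = 5.36 (an 8-kb region = 8 kilobases).
P(3 ≤ N ≤ 7) = Σ_{j=3}^{7} e^(−5.36) · 5.36^j/j! ≈ 0.7290.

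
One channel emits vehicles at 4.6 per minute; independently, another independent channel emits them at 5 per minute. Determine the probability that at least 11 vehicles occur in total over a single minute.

0.3671

Independent Poisson processes superpose: combined rate λ = 4.6 + 5 = 9.6 per minute.
So μ = 9.6.
P(N ≥ 11) = 1 − P(N ≤ 10) ≈ 0.3671.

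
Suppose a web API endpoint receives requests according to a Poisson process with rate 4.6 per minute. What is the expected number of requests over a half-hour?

E[N] = λt = 4.6 × 30 = 138 (a half-hour = 30 minutes).

138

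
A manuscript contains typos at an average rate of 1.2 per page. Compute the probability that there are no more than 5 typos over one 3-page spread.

Over the interval, μ = 1.2 × 3 = 3.6 (a 3-page spread = 3 pages).
P(N ≤ 5) = Σ_{j=0}^{5} e^(−μ) μ^j/j! ≈ 0.8441.

0.8441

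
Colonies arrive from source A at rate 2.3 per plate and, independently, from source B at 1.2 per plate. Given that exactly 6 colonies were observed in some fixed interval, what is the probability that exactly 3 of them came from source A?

0.2287

Given the total, each event is independently from source A with probability p = λ_A/(λ_A+λ_B) = 2.3/3.5 ≈ 0.6571.
So K ~ Binomial(6, 2.3/3.5): P(K = 3) = C(6,3) · (2.3/3.5)^3 · (1.2/3.5)^3 ≈ 0.2287.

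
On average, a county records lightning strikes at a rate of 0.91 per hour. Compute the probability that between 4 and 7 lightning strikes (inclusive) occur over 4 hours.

Over the interval, μ = 0.91 × 4 = 3.64 (4 hours).
P(4 ≤ N ≤ 7) = Σ_{j=4}^{7} e^(−3.64) · 3.64^j/j! ≈ 0.4607.

0.4607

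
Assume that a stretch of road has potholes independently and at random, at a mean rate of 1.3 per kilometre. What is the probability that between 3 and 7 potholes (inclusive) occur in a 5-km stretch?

Over the interval, μ = 1.3 × 5 = 6.5 (a 5-km stretch = 5 kilometres).
P(3 ≤ N ≤ 7) = Σ_{j=3}^{7} e^(−6.5) · 6.5^j/j! ≈ 0.6297.

0.6297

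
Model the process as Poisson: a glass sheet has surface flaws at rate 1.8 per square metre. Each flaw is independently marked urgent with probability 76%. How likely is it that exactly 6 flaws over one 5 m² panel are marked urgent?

Thinning: the flaws that are marked urgent themselves form a Poisson process with rate 0.76 × 1.8 = 1.368 per square metre.
Over the interval, μ = 1.368 × 5 = 6.84 (a 5 m² panel = 5 square metres).
P(N = 6) = e^(−6.84) · 6.84^6/6! ≈ 0.1522.

0.1522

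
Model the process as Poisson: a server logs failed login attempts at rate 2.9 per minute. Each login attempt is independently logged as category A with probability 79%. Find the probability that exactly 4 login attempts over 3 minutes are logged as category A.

Thinning: the login attempts that are logged as category A themselves form a Poisson process with rate 0.79 × 2.9 = 2.291 per minute.
Over the interval, μ = 2.291 × 3 = 6.873 (3 minutes).
P(N = 4) = e^(−6.873) · 6.873^4/4! ≈ 0.0963.

0.0963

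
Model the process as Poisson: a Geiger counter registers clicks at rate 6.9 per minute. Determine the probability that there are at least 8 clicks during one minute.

0.3864

With mean μ = 6.9 per minute,
P(N ≥ 8) = 1 − P(N ≤ 7) = 1 − Σ_{j=0}^{7} e^(−μ) μ^j/j! ≈ 0.3864.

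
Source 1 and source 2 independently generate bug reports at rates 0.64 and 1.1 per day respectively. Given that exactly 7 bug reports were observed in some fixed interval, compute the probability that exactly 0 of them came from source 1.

Given the total, each event is independently from source 1 with probability p = λ_1/(λ_1+λ_2) = 0.64/1.74 ≈ 0.3678.
So K ~ Binomial(7, 0.64/1.74): P(K = 0) = C(7,0) · (0.64/1.74)^0 · (1.1/1.74)^7 ≈ 0.0404.

0.0404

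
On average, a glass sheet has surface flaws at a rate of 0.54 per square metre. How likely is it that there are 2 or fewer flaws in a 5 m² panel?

Over the interval, μ = 0.54 × 5 = 2.7 (a 5 m² panel = 5 square metres).
P(N ≤ 2) = Σ_{j=0}^{2} e^(−μ) μ^j/j! ≈ 0.4936.

0.4936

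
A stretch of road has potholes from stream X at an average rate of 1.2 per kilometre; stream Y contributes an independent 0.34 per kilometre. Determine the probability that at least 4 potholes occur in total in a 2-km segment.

0.3707

Independent Poisson processes superpose: combined rate λ = 1.2 + 0.34 = 1.54 per kilometre.
Over the interval, μ = 1.54 × 2 = 3.08 (a 2-km segment = 2 kilometres).
P(N ≥ 4) = 1 − P(N ≤ 3) ≈ 0.3707.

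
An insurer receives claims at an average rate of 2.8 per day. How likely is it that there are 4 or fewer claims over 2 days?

Over the interval, μ = 2.8 × 2 = 5.6 (2 days).
P(N ≤ 4) = Σ_{j=0}^{4} e^(−μ) μ^j/j! ≈ 0.3422.

0.3422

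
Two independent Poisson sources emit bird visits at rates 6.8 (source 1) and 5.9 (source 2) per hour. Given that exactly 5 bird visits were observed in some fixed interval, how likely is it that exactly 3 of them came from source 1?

0.3313

Given the total, each event is independently from source 1 with probability p = λ_1/(λ_1+λ_2) = 6.8/12.7 ≈ 0.5354.
So K ~ Binomial(5, 6.8/12.7): P(K = 3) = C(5,3) · (6.8/12.7)^3 · (5.9/12.7)^2 ≈ 0.3313.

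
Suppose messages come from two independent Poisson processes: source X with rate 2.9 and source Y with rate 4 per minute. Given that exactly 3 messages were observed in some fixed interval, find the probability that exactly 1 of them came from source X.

Given the total, each event is independently from source X with probability p = λ_X/(λ_X+λ_Y) = 2.9/6.9 ≈ 0.4203.
So K ~ Binomial(3, 2.9/6.9): P(K = 1) = C(3,1) · (2.9/6.9)^1 · (4/6.9)^2 ≈ 0.4237.

0.4237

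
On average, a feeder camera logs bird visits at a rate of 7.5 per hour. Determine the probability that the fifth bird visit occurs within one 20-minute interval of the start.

Over the interval, μ = 7.5 × 1/3 = 2.5 (a 20-minute interval = 1/3 hours).
The fifth arrival falls in the interval iff at least 5 events occur there: P(S_5 ≤ t) = P(N ≥ 5) = 1 − P(N ≤ 4) ≈ 0.1088.

0.1088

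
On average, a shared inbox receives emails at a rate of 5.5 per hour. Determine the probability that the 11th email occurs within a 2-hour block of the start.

Over the interval, μ = 5.5 × 2 = 11 (a 2-hour block = 2 hours).
The 11th arrival falls in the interval iff at least 11 events occur there: P(S_11 ≤ t) = P(N ≥ 11) = 1 − P(N ≤ 10) ≈ 0.5401.

0.5401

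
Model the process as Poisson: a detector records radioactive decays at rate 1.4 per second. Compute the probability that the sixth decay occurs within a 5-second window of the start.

0.6993

Over the interval, μ = 1.4 × 5 = 7 (a 5-second window = 5 seconds).
The sixth arrival falls in the interval iff at least 6 events occur there: P(S_6 ≤ t) = P(N ≥ 6) = 1 − P(N ≤ 5) ≈ 0.6993.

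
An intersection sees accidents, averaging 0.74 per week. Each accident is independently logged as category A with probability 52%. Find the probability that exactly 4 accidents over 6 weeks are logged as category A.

0.1177

Thinning: the accidents that are logged as category A themselves form a Poisson process with rate 0.52 × 0.74 = 0.3848 per week.
Over the interval, μ = 0.3848 × 6 = 2.3088 (6 weeks).
P(N = 4) = e^(−2.3088) · 2.3088^4/4! ≈ 0.1177.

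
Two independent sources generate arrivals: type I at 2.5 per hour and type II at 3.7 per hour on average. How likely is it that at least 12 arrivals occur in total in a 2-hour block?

Independent Poisson processes superpose: combined rate λ = 2.5 + 3.7 = 6.2 per hour.
Over the interval, μ = 6.2 × 2 = 12.4 (a 2-hour block = 2 hours).
P(N ≥ 12) = 1 − P(N ≤ 11) ≈ 0.5833.

0.5833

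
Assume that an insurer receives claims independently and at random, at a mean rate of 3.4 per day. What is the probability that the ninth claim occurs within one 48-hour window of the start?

Over the interval, μ = 3.4 × 2 = 6.8 (a 48-hour window = 2 days).
The ninth arrival falls in the interval iff at least 9 events occur there: P(S_9 ≤ t) = P(N ≥ 9) = 1 − P(N ≤ 8) ≈ 0.2452.

0.2452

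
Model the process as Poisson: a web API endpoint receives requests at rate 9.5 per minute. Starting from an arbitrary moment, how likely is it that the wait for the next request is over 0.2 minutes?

The wait for the next event is exponential with rate λ = 9.5 per minute.
P(T > 0.2) = e^(−λt) = e^(−9.5 × 0.2) = e^(−1.9) ≈ 0.1496.

0.1496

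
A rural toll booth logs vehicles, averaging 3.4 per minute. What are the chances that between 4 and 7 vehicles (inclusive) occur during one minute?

0.4186

With mean μ = 3.4 per minute,
P(4 ≤ N ≤ 7) = Σ_{j=4}^{7} e^(−3.4) · 3.4^j/j! ≈ 0.4186.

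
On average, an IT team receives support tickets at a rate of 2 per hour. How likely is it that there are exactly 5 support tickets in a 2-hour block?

Over the interval, μ = 2 × 2 = 4 (a 2-hour block = 2 hours).
P(N = 5) = e^(−μ) μ^5/5! = e^(−4) · 4^5/120 ≈ 0.1563.

0.1563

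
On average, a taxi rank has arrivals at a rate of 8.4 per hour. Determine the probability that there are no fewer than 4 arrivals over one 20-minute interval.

Over the interval, μ = 8.4 × 1/3 = 2.8 (a 20-minute interval = 1/3 hours).
P(N ≥ 4) = 1 − P(N ≤ 3) = 1 − Σ_{j=0}^{3} e^(−μ) μ^j/j! ≈ 0.3081.

0.3081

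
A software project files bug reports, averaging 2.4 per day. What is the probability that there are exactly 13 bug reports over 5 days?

0.1056

Over the interval, μ = 2.4 × 5 = 12 (5 days).
P(N = 13) = e^(−μ) μ^13/13! = e^(−12) · 12^13/6227020800 ≈ 0.1056.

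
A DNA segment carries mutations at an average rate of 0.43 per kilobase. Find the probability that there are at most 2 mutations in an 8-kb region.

0.3321

Over the interval, μ = 0.43 × 8 = 3.44 (an 8-kb region = 8 kilobases).
P(N ≤ 2) = Σ_{j=0}^{2} e^(−μ) μ^j/j! ≈ 0.3321.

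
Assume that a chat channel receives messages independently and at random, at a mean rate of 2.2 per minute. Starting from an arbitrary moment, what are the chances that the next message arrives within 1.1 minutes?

Inter-arrival times are exponential with rate λ = 2.2 per minute.
P(T ≤ 1.1) = 1 − e^(−λt) = 1 − e^(−2.2 × 1.1) = 1 − e^(−2.42) ≈ 0.9111.

0.9111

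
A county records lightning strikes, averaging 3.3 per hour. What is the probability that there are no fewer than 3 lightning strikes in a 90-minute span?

0.8711

Over the interval, μ = 3.3 × 1.5 = 4.95 (a 90-minute span = 1.5 hours).
P(N ≥ 3) = 1 − P(N ≤ 2) = 1 − Σ_{j=0}^{2} e^(−μ) μ^j/j! ≈ 0.8711.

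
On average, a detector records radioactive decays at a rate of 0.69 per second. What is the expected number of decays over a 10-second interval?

6.9

E[N] = λt = 0.69 × 10 = 6.9 (a 10-second interval = 10 seconds).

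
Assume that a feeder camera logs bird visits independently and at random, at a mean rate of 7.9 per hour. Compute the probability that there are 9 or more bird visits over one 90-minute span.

0.8349

Over the interval, μ = 7.9 × 1.5 = 11.85 (a 90-minute span = 1.5 hours).
P(N ≥ 9) = 1 − P(N ≤ 8) = 1 − Σ_{j=0}^{8} e^(−μ) μ^j/j! ≈ 0.8349.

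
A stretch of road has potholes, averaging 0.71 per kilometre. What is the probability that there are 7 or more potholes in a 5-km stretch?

0.0692

Over the interval, μ = 0.71 × 5 = 3.55 (a 5-km stretch = 5 kilometres).
P(N ≥ 7) = 1 − P(N ≤ 6) = 1 − Σ_{j=0}^{6} e^(−μ) μ^j/j! ≈ 0.0692.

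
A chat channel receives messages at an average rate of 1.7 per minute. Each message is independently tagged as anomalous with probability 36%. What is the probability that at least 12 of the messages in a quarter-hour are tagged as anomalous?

0.2148

Thinning: the messages that are tagged as anomalous themselves form a Poisson process with rate 0.36 × 1.7 = 0.612 per minute.
Over the interval, μ = 0.612 × 15 = 9.18 (a quarter-hour = 15 minutes).
P(N ≥ 12) = 1 − P(N ≤ 11) ≈ 0.2148.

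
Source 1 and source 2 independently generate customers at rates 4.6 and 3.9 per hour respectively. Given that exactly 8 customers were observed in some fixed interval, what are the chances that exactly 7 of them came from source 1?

Given the total, each event is independently from source 1 with probability p = λ_1/(λ_1+λ_2) = 4.6/8.5 ≈ 0.5412.
So K ~ Binomial(8, 4.6/8.5): P(K = 7) = C(8,7) · (4.6/8.5)^7 · (3.9/8.5)^1 ≈ 0.0499.

0.0499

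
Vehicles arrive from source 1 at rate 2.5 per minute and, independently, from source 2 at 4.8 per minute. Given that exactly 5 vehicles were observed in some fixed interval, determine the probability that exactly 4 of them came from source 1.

Given the total, each event is independently from source 1 with probability p = λ_1/(λ_1+λ_2) = 2.5/7.3 ≈ 0.3425.
So K ~ Binomial(5, 2.5/7.3): P(K = 4) = C(5,4) · (2.5/7.3)^4 · (4.8/7.3)^1 ≈ 0.0452.

0.0452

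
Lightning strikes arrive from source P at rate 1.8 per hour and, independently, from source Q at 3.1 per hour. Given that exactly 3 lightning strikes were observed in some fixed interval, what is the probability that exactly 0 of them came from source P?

Given the total, each event is independently from source P with probability p = λ_P/(λ_P+λ_Q) = 1.8/4.9 ≈ 0.3673.
So K ~ Binomial(3, 1.8/4.9): P(K = 0) = C(3,0) · (1.8/4.9)^0 · (3.1/4.9)^3 ≈ 0.2532.

0.2532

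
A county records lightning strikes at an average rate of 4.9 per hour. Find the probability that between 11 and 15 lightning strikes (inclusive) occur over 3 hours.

0.4650

Over the interval, μ = 4.9 × 3 = 14.7 (3 hours).
P(11 ≤ N ≤ 15) = Σ_{j=11}^{15} e^(−14.7) · 14.7^j/j! ≈ 0.4650.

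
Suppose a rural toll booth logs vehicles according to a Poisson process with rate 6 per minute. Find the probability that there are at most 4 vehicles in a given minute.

With mean μ = 6 per minute,
P(N ≤ 4) = Σ_{j=0}^{4} e^(−μ) μ^j/j! ≈ 0.2851.

0.2851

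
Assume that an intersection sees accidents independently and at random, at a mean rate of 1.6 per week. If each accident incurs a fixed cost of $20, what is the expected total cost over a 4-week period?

$128

E[N] = 1.6 × 4 = 6.4 (a 4-week period = 4 weeks); E[cost] = 6.4 × $20 = $128.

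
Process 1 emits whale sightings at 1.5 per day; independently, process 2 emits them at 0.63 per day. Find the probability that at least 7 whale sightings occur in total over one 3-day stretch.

0.4561

Independent Poisson processes superpose: combined rate λ = 1.5 + 0.63 = 2.13 per day.
Over the interval, μ = 2.13 × 3 = 6.39 (a 3-day stretch = 3 days).
P(N ≥ 7) = 1 − P(N ≤ 6) ≈ 0.4561.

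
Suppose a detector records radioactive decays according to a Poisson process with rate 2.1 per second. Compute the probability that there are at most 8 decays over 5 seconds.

0.2794

Over the interval, μ = 2.1 × 5 = 10.5 (5 seconds).
P(N ≤ 8) = Σ_{j=0}^{8} e^(−μ) μ^j/j! ≈ 0.2794.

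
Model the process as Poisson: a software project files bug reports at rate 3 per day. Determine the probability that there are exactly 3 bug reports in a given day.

0.2240

With mean μ = 3 per day,
P(N = 3) = e^(−μ) μ^3/3! = e^(−3) · 3^3/6 ≈ 0.2240.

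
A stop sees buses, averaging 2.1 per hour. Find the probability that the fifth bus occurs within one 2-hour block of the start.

0.4102

Over the interval, μ = 2.1 × 2 = 4.2 (a 2-hour block = 2 hours).
The fifth arrival falls in the interval iff at least 5 events occur there: P(S_5 ≤ t) = P(N ≥ 5) = 1 − P(N ≤ 4) ≈ 0.4102.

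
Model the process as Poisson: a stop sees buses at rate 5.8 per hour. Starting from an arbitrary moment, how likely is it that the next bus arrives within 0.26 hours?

0.7786

Inter-arrival times are exponential with rate λ = 5.8 per hour.
P(T ≤ 0.26) = 1 − e^(−λt) = 1 − e^(−5.8 × 0.26) = 1 − e^(−1.508) ≈ 0.7786.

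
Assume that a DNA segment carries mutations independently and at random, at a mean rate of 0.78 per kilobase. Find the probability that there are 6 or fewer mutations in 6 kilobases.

Over the interval, μ = 0.78 × 6 = 4.68 (6 kilobases).
P(N ≤ 6) = Σ_{j=0}^{6} e^(−μ) μ^j/j! ≈ 0.8073.

0.8073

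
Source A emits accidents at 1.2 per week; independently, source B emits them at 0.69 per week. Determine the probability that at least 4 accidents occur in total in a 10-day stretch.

Independent Poisson processes superpose: combined rate λ = 1.2 + 0.69 = 1.89 per week.
Over the interval, μ = 1.89 × 10/7 = 2.7 (a 10-day stretch = 10/7 weeks).
P(N ≥ 4) = 1 − P(N ≤ 3) ≈ 0.2859.

0.2859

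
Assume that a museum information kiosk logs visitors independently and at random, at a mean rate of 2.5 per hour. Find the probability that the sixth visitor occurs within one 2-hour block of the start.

0.3840

Over the interval, μ = 2.5 × 2 = 5 (a 2-hour block = 2 hours).
The sixth arrival falls in the interval iff at least 6 events occur there: P(S_6 ≤ t) = P(N ≥ 6) = 1 − P(N ≤ 5) ≈ 0.3840.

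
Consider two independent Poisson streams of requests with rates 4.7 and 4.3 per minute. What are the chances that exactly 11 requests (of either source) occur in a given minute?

Independent Poisson processes superpose: combined rate λ = 4.7 + 4.3 = 9 per minute.
So μ = 9.
P(N = 11) = e^(−9) · 9^11/11! ≈ 0.0970.

0.0970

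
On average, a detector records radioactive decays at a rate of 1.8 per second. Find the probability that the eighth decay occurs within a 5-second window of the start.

Over the interval, μ = 1.8 × 5 = 9 (a 5-second window = 5 seconds).
The eighth arrival falls in the interval iff at least 8 events occur there: P(S_8 ≤ t) = P(N ≥ 8) = 1 − P(N ≤ 7) ≈ 0.6761.

0.6761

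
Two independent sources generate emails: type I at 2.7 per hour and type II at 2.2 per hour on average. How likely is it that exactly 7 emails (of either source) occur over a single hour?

Independent Poisson processes superpose: combined rate λ = 2.7 + 2.2 = 4.9 per hour.
So μ = 4.9.
P(N = 7) = e^(−4.9) · 4.9^7/7! ≈ 0.1002.

0.1002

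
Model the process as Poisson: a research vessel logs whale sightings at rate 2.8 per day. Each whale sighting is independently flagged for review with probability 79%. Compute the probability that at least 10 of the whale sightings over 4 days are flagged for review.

0.3926

Thinning: the whale sightings that are flagged for review themselves form a Poisson process with rate 0.79 × 2.8 = 2.212 per day.
Over the interval, μ = 2.212 × 4 = 8.848 (4 days).
P(N ≥ 10) = 1 − P(N ≤ 9) ≈ 0.3926.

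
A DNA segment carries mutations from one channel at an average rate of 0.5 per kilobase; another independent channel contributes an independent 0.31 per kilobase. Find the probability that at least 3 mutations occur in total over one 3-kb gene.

Independent Poisson processes superpose: combined rate λ = 0.5 + 0.31 = 0.81 per kilobase.
Over the interval, μ = 0.81 × 3 = 2.43 (a 3-kb gene = 3 kilobases).
P(N ≥ 3) = 1 − P(N ≤ 2) ≈ 0.4381.

0.4381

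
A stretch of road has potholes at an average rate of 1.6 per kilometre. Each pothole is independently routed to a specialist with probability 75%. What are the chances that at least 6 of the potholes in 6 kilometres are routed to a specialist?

0.7241

Thinning: the potholes that are routed to a specialist themselves form a Poisson process with rate 0.75 × 1.6 = 1.2 per kilometre.
Over the interval, μ = 1.2 × 6 = 7.2 (6 kilometres).
P(N ≥ 6) = 1 − P(N ≤ 5) ≈ 0.7241.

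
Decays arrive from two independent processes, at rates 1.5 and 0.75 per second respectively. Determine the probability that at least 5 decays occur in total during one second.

Independent Poisson processes superpose: combined rate λ = 1.5 + 0.75 = 2.25 per second.
So μ = 2.25.
P(N ≥ 5) = 1 − P(N ≤ 4) ≈ 0.0780.

0.0780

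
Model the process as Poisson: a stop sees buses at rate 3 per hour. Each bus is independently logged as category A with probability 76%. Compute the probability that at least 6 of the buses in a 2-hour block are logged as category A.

0.3074

Thinning: the buses that are logged as category A themselves form a Poisson process with rate 0.76 × 3 = 2.28 per hour.
Over the interval, μ = 2.28 × 2 = 4.56 (a 2-hour block = 2 hours).
P(N ≥ 6) = 1 − P(N ≤ 5) ≈ 0.3074.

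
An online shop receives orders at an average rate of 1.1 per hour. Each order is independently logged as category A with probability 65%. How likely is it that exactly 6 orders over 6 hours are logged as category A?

0.1187

Thinning: the orders that are logged as category A themselves form a Poisson process with rate 0.65 × 1.1 = 0.715 per hour.
Over the interval, μ = 0.715 × 6 = 4.29 (6 hours).
P(N = 6) = e^(−4.29) · 4.29^6/6! ≈ 0.1187.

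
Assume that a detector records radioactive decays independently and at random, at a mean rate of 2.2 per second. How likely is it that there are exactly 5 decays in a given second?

With mean μ = 2.2 per second,
P(N = 5) = e^(−μ) μ^5/5! = e^(−2.2) · 2.2^5/120 ≈ 0.0476.

0.0476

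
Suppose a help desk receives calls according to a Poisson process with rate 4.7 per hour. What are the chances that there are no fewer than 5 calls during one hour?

0.5054

With mean μ = 4.7 per hour,
P(N ≥ 5) = 1 − P(N ≤ 4) = 1 − Σ_{j=0}^{4} e^(−μ) μ^j/j! ≈ 0.5054.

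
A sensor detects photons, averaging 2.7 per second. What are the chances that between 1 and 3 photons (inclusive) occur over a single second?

With mean μ = 2.7 per second,
P(1 ≤ N ≤ 3) = Σ_{j=1}^{3} e^(−2.7) · 2.7^j/j! ≈ 0.6469.

0.6469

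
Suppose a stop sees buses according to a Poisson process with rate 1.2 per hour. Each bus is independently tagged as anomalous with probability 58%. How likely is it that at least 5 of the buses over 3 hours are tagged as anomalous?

0.0609

Thinning: the buses that are tagged as anomalous themselves form a Poisson process with rate 0.58 × 1.2 = 0.696 per hour.
Over the interval, μ = 0.696 × 3 = 2.088 (3 hours).
P(N ≥ 5) = 1 − P(N ≤ 4) ≈ 0.0609.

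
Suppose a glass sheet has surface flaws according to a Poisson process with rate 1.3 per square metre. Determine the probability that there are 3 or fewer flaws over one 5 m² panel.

Over the interval, μ = 1.3 × 5 = 6.5 (a 5 m² panel = 5 square metres).
P(N ≤ 3) = Σ_{j=0}^{3} e^(−μ) μ^j/j! ≈ 0.1118.

0.1118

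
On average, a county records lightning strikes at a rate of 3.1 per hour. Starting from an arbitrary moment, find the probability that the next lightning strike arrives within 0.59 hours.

Inter-arrival times are exponential with rate λ = 3.1 per hour.
P(T ≤ 0.59) = 1 − e^(−λt) = 1 − e^(−3.1 × 0.59) = 1 − e^(−1.829) ≈ 0.8394.

0.8394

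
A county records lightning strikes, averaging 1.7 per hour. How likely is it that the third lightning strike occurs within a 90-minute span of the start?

Over the interval, μ = 1.7 × 1.5 = 2.55 (a 90-minute span = 1.5 hours).
The third arrival falls in the interval iff at least 3 events occur there: P(S_3 ≤ t) = P(N ≥ 3) = 1 − P(N ≤ 2) ≈ 0.4689.

0.4689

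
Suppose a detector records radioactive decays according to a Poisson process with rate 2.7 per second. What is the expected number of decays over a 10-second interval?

27

E[N] = λt = 2.7 × 10 = 27 (a 10-second interval = 10 seconds).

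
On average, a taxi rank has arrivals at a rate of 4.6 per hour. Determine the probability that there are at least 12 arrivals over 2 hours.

Over the interval, μ = 4.6 × 2 = 9.2 (2 hours).
P(N ≥ 12) = 1 − P(N ≤ 11) = 1 − Σ_{j=0}^{11} e^(−μ) μ^j/j! ≈ 0.2168.

0.2168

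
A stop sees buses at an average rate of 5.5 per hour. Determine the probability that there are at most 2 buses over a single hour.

0.0884

With mean μ = 5.5 per hour,
P(N ≤ 2) = Σ_{j=0}^{2} e^(−μ) μ^j/j! ≈ 0.0884.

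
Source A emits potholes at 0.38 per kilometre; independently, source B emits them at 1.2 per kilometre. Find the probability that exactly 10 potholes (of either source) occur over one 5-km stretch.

0.0967

Independent Poisson processes superpose: combined rate λ = 0.38 + 1.2 = 1.58 per kilometre.
Over the interval, μ = 1.58 × 5 = 7.9 (a 5-km stretch = 5 kilometres).
P(N = 10) = e^(−7.9) · 7.9^10/10! ≈ 0.0967.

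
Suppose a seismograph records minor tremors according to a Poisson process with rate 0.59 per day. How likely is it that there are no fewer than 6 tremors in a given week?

Over the interval, μ = 0.59 × 7 = 4.13 (a week = 7 days).
P(N ≥ 6) = 1 − P(N ≤ 5) = 1 − Σ_{j=0}^{5} e^(−μ) μ^j/j! ≈ 0.2355.

0.2355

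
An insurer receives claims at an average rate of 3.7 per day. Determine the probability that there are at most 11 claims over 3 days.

0.5673

Over the interval, μ = 3.7 × 3 = 11.1 (3 days).
P(N ≤ 11) = Σ_{j=0}^{11} e^(−μ) μ^j/j! ≈ 0.5673.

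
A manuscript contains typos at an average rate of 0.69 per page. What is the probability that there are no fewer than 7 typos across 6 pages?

0.1258

Over the interval, μ = 0.69 × 6 = 4.14 (6 pages).
P(N ≥ 7) = 1 − P(N ≤ 6) = 1 − Σ_{j=0}^{6} e^(−μ) μ^j/j! ≈ 0.1258.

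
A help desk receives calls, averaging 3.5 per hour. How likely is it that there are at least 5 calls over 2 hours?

0.8270

Over the interval, μ = 3.5 × 2 = 7 (2 hours).
P(N ≥ 5) = 1 − P(N ≤ 4) = 1 − Σ_{j=0}^{4} e^(−μ) μ^j/j! ≈ 0.8270.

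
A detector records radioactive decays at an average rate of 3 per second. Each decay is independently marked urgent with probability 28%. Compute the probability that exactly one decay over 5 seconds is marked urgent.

0.0630

Thinning: the decays that are marked urgent themselves form a Poisson process with rate 0.28 × 3 = 0.84 per second.
Over the interval, μ = 0.84 × 5 = 4.2 (5 seconds).
P(N = 1) = e^(−4.2) · 4.2^1/1! ≈ 0.0630.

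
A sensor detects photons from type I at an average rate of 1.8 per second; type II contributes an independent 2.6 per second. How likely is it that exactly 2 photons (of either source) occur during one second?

Independent Poisson processes superpose: combined rate λ = 1.8 + 2.6 = 4.4 per second.
So μ = 4.4.
P(N = 2) = e^(−4.4) · 4.4^2/2! ≈ 0.1188.

0.1188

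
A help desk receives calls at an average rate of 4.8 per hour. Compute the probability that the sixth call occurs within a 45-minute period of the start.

0.1559

Over the interval, μ = 4.8 × 0.75 = 3.6 (a 45-minute period = 0.75 hours).
The sixth arrival falls in the interval iff at least 6 events occur there: P(S_6 ≤ t) = P(N ≥ 6) = 1 − P(N ≤ 5) ≈ 0.1559.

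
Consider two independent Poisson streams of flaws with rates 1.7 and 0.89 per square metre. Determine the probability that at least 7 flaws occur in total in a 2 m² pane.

0.2646

Independent Poisson processes superpose: combined rate λ = 1.7 + 0.89 = 2.59 per square metre.
Over the interval, μ = 2.59 × 2 = 5.18 (a 2 m² pane = 2 square metres).
P(N ≥ 7) = 1 − P(N ≤ 6) ≈ 0.2646.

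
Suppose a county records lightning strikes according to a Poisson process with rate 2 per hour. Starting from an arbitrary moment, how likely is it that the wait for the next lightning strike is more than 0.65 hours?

The wait for the next event is exponential with rate λ = 2 per hour.
P(T > 0.65) = e^(−λt) = e^(−2 × 0.65) = e^(−1.3) ≈ 0.2725.

0.2725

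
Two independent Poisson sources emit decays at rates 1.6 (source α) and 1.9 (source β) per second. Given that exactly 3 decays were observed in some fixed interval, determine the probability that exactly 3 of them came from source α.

0.0955

Given the total, each event is independently from source α with probability p = λ_α/(λ_α+λ_β) = 1.6/3.5 ≈ 0.4571.
So K ~ Binomial(3, 1.6/3.5): P(K = 3) = C(3,3) · (1.6/3.5)^3 · (1.9/3.5)^0 ≈ 0.0955.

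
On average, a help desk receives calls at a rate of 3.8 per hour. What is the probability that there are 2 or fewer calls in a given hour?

0.2689

With mean μ = 3.8 per hour,
P(N ≤ 2) = Σ_{j=0}^{2} e^(−μ) μ^j/j! ≈ 0.2689.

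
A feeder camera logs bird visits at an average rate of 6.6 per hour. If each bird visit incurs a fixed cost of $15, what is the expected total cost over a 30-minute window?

E[N] = 6.6 × 0.5 = 3.3 (a 30-minute window = 0.5 hours); E[cost] = 3.3 × $15 = $49.5.

$49.5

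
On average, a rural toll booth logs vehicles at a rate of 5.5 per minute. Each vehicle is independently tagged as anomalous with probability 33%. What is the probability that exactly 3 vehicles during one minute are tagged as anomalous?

Thinning: the vehicles that are tagged as anomalous themselves form a Poisson process with rate 0.33 × 5.5 = 1.815 per minute.
So μ = 1.815.
P(N = 3) = e^(−1.815) · 1.815^3/3! ≈ 0.1623.

0.1623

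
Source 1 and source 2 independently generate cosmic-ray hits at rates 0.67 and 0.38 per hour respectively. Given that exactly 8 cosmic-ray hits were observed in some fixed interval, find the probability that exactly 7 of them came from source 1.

Given the total, each event is independently from source 1 with probability p = λ_1/(λ_1+λ_2) = 0.67/1.05 ≈ 0.6381.
So K ~ Binomial(8, 0.67/1.05): P(K = 7) = C(8,7) · (0.67/1.05)^7 · (0.38/1.05)^1 ≈ 0.1247.

0.1247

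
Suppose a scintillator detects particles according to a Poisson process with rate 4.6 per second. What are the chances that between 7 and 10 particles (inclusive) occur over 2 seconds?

Over the interval, μ = 4.6 × 2 = 9.2 (2 seconds).
P(7 ≤ N ≤ 10) = Σ_{j=7}^{10} e^(−9.2) · 9.2^j/j! ≈ 0.4929.

0.4929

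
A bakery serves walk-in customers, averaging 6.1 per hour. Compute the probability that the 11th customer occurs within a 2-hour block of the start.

Over the interval, μ = 6.1 × 2 = 12.2 (a 2-hour block = 2 hours).
The 11th arrival falls in the interval iff at least 11 events occur there: P(S_11 ≤ t) = P(N ≥ 11) = 1 − P(N ≤ 10) ≈ 0.6734.

0.6734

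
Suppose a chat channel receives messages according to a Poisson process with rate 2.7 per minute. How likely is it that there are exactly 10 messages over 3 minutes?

Over the interval, μ = 2.7 × 3 = 8.1 (3 minutes).
P(N = 10) = e^(−μ) μ^10/10! = e^(−8.1) · 8.1^10/3628800 ≈ 0.1017.

0.1017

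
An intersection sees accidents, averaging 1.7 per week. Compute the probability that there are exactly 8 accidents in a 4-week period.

0.1263

Over the interval, μ = 1.7 × 4 = 6.8 (a 4-week period = 4 weeks).
P(N = 8) = e^(−μ) μ^8/8! = e^(−6.8) · 6.8^8/40320 ≈ 0.1263.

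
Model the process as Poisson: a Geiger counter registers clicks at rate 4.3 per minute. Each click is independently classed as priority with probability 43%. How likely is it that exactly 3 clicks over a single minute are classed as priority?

Thinning: the clicks that are classed as priority themselves form a Poisson process with rate 0.43 × 4.3 = 1.849 per minute.
So μ = 1.849.
P(N = 3) = e^(−1.849) · 1.849^3/3! ≈ 0.1658.

0.1658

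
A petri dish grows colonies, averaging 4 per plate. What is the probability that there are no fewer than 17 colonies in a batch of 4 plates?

0.4340

Over the interval, μ = 4 × 4 = 16 (a batch of 4 plates = 4 plates).
P(N ≥ 17) = 1 − P(N ≤ 16) = 1 − Σ_{j=0}^{16} e^(−μ) μ^j/j! ≈ 0.4340.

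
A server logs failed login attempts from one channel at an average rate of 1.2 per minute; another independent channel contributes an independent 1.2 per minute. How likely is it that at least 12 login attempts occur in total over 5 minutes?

Independent Poisson processes superpose: combined rate λ = 1.2 + 1.2 = 2.4 per minute.
Over the interval, μ = 2.4 × 5 = 12 (5 minutes).
P(N ≥ 12) = 1 − P(N ≤ 11) ≈ 0.5384.

0.5384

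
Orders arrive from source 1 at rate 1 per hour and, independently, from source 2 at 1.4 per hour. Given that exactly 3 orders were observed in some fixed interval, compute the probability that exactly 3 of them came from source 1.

Given the total, each event is independently from source 1 with probability p = λ_1/(λ_1+λ_2) = 1/2.4 ≈ 0.4167.
So K ~ Binomial(3, 1/2.4): P(K = 3) = C(3,3) · (1/2.4)^3 · (1.4/2.4)^0 ≈ 0.0723.

0.0723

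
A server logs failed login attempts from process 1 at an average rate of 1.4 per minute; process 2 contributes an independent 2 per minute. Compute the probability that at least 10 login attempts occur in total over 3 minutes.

0.5668

Independent Poisson processes superpose: combined rate λ = 1.4 + 2 = 3.4 per minute.
Over the interval, μ = 3.4 × 3 = 10.2 (3 minutes).
P(N ≥ 10) = 1 − P(N ≤ 9) ≈ 0.5668.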